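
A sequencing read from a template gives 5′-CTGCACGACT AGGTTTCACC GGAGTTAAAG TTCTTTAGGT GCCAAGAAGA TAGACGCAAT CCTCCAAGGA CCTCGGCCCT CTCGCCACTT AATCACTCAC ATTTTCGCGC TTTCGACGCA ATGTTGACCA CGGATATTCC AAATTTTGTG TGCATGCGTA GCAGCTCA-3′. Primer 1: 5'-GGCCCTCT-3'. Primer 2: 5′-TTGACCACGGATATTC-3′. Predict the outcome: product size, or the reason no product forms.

Primer 1 (GGCCCTCT) matches the top strand at positions 75–82 (3' end points downstream).
Primer 2 (TTGACCACGGATATTC) also matches the top strand directly, at positions 124–139 — its reverse complement GAATATCCGTGGTCAA is not present.
Both primers anneal to the bottom strand with 3' ends pointing the same way, so neither can prime synthesis back toward the other.

No product — both primers anneal to the same strand and extend in the same direction.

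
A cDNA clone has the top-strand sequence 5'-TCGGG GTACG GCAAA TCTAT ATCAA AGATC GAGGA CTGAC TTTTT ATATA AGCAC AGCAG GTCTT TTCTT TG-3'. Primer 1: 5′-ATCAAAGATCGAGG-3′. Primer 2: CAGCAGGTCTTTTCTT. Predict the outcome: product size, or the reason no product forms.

Primer 1 (ATCAAAGATCGAGG) matches the top strand at positions 21–34 (3' end points downstream).
Primer 2 (CAGCAGGTCTTTTCTT) also matches the top strand directly, at positions 55–70 — its reverse complement AAGAAAAGACCTGCTG is not present.
Both primers anneal to the bottom strand with 3' ends pointing the same way, so neither can prime synthesis back toward the other.

No product — both primers anneal to the same strand and extend in the same direction.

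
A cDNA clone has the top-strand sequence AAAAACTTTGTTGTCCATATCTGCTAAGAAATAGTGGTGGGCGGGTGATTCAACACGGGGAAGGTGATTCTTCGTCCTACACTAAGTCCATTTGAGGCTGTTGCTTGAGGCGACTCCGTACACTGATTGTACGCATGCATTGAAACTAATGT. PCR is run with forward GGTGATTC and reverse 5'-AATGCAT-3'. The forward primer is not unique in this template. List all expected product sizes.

98 bp, 79 bp

The forward primer GGTGATTC matches the top strand at positions 44–51, 63–70.
The reverse primer's reverse complement is ATGCATT, matching at positions 135–141.
Each forward site pairs with the reverse site to give a product ending at position 141: sizes 98, 79 bp.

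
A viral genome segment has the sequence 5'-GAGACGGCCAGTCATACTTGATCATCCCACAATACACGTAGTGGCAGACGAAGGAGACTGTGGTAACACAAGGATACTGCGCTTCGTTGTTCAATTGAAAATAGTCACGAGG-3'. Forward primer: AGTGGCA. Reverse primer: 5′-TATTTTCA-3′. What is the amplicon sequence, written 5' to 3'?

The forward primer matches the template at positions 40–46.
Taking the reverse complement of TATTTTCA gives TGAAAATA, found at positions 96–103 on the template; the primer anneals here to the top strand with its 3' end pointing upstream.
The product is the template from position 40 through 103 (64 bp).

5'-AGTGGCAGACGAAGGAGACTGTGGTAACACAAGGATACTGCGCTTCGTTGTTCAATTGAAAATA-3'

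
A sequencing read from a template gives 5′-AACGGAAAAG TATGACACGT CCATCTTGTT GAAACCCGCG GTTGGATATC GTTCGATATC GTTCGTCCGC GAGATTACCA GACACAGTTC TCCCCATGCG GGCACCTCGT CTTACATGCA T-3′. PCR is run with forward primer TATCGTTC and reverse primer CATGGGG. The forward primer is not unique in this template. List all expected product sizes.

52 bp, 42 bp

The forward primer TATCGTTC matches the top strand at positions 47–54, 57–64.
The reverse primer's reverse complement is CCCCATG, matching at positions 92–98.
Each forward site pairs with the reverse site to give a product ending at position 98: sizes 52, 42 bp.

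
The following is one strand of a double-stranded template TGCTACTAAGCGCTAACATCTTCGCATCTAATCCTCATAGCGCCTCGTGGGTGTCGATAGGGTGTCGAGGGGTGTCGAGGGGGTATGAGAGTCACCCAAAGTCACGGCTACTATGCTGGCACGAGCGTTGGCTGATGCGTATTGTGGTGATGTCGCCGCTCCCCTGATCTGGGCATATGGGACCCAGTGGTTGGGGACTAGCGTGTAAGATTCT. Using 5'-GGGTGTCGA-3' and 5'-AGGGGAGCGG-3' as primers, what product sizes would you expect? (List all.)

117 bp, 106 bp, 96 bp

The forward primer GGGTGTCGA matches the top strand at positions 49–57, 60–68, 70–78.
The reverse primer's reverse complement is CCGCTCCCCT, matching at positions 156–165.
Each forward site pairs with the reverse site to give a product ending at position 165: sizes 117, 106, 96 bp.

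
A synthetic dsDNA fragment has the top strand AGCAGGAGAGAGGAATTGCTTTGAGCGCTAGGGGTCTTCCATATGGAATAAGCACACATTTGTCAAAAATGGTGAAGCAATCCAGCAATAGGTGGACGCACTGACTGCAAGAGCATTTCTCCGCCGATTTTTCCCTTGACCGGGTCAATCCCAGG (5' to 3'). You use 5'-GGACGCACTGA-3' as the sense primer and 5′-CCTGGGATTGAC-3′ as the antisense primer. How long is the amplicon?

62 bp

Scanning the template, GGACGCACTGA occurs at positions 94–104; this primer anneals to the bottom strand there with its 3' end pointing downstream.
Reverse complement of the reverse primer: GTCAATCCCAGG. This occurs on the top strand at positions 144–155.
The product runs from position 94 to position 155, so its length is 155 − 94 + 1 = 62 bp.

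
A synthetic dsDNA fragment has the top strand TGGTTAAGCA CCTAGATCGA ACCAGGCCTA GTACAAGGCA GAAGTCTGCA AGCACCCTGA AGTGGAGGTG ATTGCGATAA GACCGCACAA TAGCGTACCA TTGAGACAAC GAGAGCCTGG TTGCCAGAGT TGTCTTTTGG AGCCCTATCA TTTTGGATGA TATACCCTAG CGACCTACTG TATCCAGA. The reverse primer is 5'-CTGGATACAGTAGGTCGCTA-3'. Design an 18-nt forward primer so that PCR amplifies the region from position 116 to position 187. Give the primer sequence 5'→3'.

5'-CCTGGTTGCCAGAGTTGT-3'

The reverse primer's reverse complement TAGCGACCTACTGTATCCAG matches the template at positions 168–187; the product starts at position 116.
The forward primer is identical to the top strand over positions 116–133: CCTGGTTGCCAGAGTTGT.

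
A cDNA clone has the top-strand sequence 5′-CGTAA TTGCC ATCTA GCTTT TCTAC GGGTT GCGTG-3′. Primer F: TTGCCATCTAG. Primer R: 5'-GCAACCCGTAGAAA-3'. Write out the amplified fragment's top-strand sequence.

5'-TTGCCATCTAGCTTTTCTACGGGTTGC-3'

Forward primer TTGCCATCTAG is found on the top strand at positions 6–16.
Reverse complement of the reverse primer: TTTCTACGGGTTGC. This occurs on the top strand at positions 19–32.
The product is the template from position 6 through 32 (27 bp).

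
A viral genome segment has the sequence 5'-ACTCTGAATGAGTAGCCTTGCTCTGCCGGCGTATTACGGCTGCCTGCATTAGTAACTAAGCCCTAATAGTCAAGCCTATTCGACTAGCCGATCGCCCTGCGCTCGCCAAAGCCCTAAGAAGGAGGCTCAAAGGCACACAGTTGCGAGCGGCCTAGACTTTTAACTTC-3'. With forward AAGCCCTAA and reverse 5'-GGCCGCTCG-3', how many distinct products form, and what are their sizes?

Two products: 95 bp, 44 bp

The forward primer AAGCCCTAA matches the top strand at positions 58–66, 109–117.
The reverse primer's reverse complement is CGAGCGGCC, matching at positions 144–152.
Each forward site pairs with the reverse site to give a product ending at position 152: sizes 95, 44 bp.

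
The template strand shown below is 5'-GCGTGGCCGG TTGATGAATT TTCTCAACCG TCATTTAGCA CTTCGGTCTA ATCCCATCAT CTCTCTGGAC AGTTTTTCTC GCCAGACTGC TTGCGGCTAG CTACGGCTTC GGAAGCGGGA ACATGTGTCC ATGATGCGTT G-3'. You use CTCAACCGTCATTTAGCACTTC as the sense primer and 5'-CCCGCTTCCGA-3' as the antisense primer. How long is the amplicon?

The forward primer matches the template at positions 23–44.
Taking the reverse complement of CCCGCTTCCGA gives TCGGAAGCGGG, found at positions 109–119 on the template; the primer anneals here to the top strand with its 3' end pointing upstream.
Product length = (reverse-primer end) − (forward-primer start) + 1 = 119 − 23 + 1 = 97 bp.

97 bp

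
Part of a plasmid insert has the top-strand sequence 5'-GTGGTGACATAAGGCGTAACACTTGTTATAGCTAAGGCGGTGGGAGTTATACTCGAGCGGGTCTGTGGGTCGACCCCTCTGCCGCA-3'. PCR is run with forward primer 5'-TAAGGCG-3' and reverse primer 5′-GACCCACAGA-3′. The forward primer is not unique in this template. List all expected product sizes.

62 bp, 39 bp

The forward primer TAAGGCG matches the top strand at positions 10–16, 33–39.
The reverse primer's reverse complement is TCTGTGGGTC, matching at positions 62–71.
Each forward site pairs with the reverse site to give a product ending at position 71: sizes 62, 39 bp.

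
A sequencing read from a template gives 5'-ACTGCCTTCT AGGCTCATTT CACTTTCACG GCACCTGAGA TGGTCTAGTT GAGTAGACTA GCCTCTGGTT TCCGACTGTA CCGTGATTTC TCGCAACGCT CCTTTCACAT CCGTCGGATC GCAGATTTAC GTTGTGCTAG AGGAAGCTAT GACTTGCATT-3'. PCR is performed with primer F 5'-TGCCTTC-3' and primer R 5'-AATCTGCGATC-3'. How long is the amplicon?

Forward primer TGCCTTC is found on the top strand at positions 3–9.
Taking the reverse complement of AATCTGCGATC gives GATCGCAGATT, found at positions 117–127 on the template; the primer anneals here to the top strand with its 3' end pointing upstream.
Product length = (reverse-primer end) − (forward-primer start) + 1 = 127 − 3 + 1 = 125 bp.

125 bp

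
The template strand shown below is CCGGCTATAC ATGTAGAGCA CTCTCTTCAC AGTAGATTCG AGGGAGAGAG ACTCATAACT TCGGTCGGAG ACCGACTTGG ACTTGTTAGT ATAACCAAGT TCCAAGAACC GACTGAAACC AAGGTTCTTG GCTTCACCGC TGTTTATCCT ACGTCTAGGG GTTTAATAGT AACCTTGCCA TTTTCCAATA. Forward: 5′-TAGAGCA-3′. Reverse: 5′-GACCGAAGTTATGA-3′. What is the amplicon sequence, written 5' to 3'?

5'-TAGAGCACTCTCTTCACAGTAGATTCGAGGGAGAGAGACTCATAACTTCGGTC-3'

Forward primer TAGAGCA is found on the top strand at positions 14–20.
Reverse complement of the reverse primer: TCATAACTTCGGTC. This occurs on the top strand at positions 53–66.
The product is the template from position 14 through 66 (53 bp).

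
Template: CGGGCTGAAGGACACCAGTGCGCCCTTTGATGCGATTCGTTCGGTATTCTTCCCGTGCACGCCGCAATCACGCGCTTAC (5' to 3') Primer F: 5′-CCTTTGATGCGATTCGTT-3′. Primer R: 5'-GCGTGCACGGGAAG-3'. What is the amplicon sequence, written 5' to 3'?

The forward primer matches the template at positions 24–41.
Reverse complement of the reverse primer: CTTCCCGTGCACGC. This occurs on the top strand at positions 49–62.
The product is the template from position 24 through 62 (39 bp).

5'-CCTTTGATGCGATTCGTTCGGTATTCTTCCCGTGCACGC-3'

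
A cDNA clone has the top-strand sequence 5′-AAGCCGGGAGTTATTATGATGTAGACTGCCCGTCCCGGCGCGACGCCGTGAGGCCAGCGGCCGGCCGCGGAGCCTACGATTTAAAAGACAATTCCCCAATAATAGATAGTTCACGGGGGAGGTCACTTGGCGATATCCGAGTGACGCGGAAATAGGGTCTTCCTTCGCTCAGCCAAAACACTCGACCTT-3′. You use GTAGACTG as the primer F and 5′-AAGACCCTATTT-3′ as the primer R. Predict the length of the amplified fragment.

Scanning the template, GTAGACTG occurs at positions 21–28; this primer anneals to the bottom strand there with its 3' end pointing downstream.
Reverse complement of the reverse primer: AAATAGGGTCTT. This occurs on the top strand at positions 150–161.
Product length = (reverse-primer end) − (forward-primer start) + 1 = 161 − 21 + 1 = 141 bp.

141 bp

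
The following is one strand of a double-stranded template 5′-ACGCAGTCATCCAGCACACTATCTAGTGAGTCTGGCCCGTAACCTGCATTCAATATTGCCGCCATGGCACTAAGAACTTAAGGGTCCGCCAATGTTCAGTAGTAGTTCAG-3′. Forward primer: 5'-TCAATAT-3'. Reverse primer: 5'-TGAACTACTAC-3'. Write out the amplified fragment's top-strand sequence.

Forward primer TCAATAT is found on the top strand at positions 50–56.
Reverse complement of the reverse primer: GTAGTAGTTCA. This occurs on the top strand at positions 99–109.
The product is the template from position 50 through 109 (60 bp).

5'-TCAATATTGCCGCCATGGCACTAAGAACTTAAGGGTCCGCCAATGTTCAGTAGTAGTTCA-3'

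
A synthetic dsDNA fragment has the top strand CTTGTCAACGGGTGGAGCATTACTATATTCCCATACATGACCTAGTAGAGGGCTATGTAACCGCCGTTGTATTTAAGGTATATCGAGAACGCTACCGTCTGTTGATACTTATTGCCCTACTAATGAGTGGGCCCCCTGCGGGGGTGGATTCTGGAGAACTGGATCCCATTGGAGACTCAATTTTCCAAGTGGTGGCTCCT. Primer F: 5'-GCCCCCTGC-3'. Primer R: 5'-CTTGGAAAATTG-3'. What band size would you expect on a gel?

Forward primer GCCCCCTGC is found on the top strand at positions 131–139.
Taking the reverse complement of CTTGGAAAATTG gives CAATTTTCCAAG, found at positions 178–189 on the template; the primer anneals here to the top strand with its 3' end pointing upstream.
The product runs from position 131 to position 189, so its length is 189 − 131 + 1 = 59 bp.

59 bp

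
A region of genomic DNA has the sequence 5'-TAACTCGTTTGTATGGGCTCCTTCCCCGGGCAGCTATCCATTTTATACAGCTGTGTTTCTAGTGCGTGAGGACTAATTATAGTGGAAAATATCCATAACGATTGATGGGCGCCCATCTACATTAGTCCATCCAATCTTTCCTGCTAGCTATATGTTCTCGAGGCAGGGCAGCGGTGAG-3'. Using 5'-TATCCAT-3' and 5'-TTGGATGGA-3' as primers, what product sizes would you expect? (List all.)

100 bp, 45 bp

The forward primer TATCCAT matches the top strand at positions 35–41, 90–96.
The reverse primer's reverse complement is TCCATCCAA, matching at positions 126–134.
Each forward site pairs with the reverse site to give a product ending at position 134: sizes 100, 45 bp.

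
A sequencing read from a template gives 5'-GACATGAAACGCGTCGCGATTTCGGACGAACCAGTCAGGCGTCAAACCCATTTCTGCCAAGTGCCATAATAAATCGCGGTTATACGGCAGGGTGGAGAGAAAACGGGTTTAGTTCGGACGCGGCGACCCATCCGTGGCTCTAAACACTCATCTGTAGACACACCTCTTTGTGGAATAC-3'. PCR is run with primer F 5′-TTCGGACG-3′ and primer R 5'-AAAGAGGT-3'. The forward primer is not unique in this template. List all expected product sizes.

The forward primer TTCGGACG matches the top strand at positions 21–28, 113–120.
The reverse primer's reverse complement is ACCTCTTT, matching at positions 162–169.
Each forward site pairs with the reverse site to give a product ending at position 169: sizes 149, 57 bp.

149 bp, 57 bp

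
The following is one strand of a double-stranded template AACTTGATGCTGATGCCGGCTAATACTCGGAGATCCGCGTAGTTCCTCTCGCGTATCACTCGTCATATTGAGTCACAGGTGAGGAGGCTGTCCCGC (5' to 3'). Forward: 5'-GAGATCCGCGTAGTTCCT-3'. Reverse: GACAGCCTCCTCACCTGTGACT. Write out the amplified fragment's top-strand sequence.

5'-GAGATCCGCGTAGTTCCTCTCGCGTATCACTCGTCATATTGAGTCACAGGTGAGGAGGCTGTC-3'

The forward primer matches the template at positions 30–47.
The reverse primer's reverse complement is AGTCACAGGTGAGGAGGCTGTC, which matches the template at positions 71–92.
The product is the template from position 30 through 92 (63 bp).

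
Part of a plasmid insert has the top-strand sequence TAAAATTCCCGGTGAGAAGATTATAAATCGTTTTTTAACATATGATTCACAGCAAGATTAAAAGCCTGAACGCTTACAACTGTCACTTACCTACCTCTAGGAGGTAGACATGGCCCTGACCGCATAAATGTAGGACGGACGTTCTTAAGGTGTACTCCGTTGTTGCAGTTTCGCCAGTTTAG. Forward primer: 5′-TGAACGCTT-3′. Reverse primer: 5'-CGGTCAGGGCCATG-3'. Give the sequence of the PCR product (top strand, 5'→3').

Scanning the template, TGAACGCTT occurs at positions 67–75; this primer anneals to the bottom strand there with its 3' end pointing downstream.
Reverse complement of the reverse primer: CATGGCCCTGACCG. This occurs on the top strand at positions 109–122.
The product is the template from position 67 through 122 (56 bp).

5'-TGAACGCTTACAACTGTCACTTACCTACCTCTAGGAGGTAGACATGGCCCTGACCG-3'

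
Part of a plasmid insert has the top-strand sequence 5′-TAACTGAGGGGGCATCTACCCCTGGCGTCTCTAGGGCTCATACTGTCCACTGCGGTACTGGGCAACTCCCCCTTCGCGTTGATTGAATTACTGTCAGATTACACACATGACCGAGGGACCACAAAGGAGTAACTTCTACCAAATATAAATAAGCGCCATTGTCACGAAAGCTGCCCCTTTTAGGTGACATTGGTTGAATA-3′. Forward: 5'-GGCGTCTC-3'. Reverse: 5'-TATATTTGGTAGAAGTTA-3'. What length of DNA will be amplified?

124 bp

The forward primer matches the template at positions 24–31.
Reverse complement of the reverse primer: TAACTTCTACCAAATATA. This occurs on the top strand at positions 130–147.
Product length = (reverse-primer end) − (forward-primer start) + 1 = 147 − 24 + 1 = 124 bp.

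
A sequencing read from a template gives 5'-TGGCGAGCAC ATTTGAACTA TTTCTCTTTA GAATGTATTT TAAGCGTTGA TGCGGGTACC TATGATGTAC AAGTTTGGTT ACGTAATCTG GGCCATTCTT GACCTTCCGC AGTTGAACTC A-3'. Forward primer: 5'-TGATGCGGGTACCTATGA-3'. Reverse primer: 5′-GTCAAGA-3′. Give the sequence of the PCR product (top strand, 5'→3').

Scanning the template, TGATGCGGGTACCTATGA occurs at positions 48–65; this primer anneals to the bottom strand there with its 3' end pointing downstream.
The reverse primer's reverse complement is TCTTGAC, which matches the template at positions 97–103.
The product is the template from position 48 through 103 (56 bp).

5'-TGATGCGGGTACCTATGATGTACAAGTTTGGTTACGTAATCTGGGCCATTCTTGAC-3'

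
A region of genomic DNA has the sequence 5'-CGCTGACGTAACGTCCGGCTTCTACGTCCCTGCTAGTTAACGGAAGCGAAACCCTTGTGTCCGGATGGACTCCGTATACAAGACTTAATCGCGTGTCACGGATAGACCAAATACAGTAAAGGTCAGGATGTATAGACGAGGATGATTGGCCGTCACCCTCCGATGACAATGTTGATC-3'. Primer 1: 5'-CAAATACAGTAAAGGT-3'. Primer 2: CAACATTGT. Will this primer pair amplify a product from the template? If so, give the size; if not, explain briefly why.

Yes — a 67 bp product.

Primer 1 (CAAATACAGTAAAGGT) matches the top strand at positions 108–123; it acts as a forward primer.
Primer 2's reverse complement is ACAATGTTG, matching the top strand at positions 166–174; it acts as a reverse primer.
The 3' ends face each other across positions 108–174, giving a 67 bp product.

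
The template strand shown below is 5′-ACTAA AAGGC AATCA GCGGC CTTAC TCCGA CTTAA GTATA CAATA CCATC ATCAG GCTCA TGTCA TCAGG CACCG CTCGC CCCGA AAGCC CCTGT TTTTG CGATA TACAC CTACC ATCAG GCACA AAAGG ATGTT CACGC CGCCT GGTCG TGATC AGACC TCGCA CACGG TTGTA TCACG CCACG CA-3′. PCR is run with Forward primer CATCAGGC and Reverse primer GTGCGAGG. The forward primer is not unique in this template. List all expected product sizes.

117 bp, 103 bp, 52 bp

The forward primer CATCAGGC matches the top strand at positions 50–57, 64–71, 115–122.
The reverse primer's reverse complement is CCTCGCAC, matching at positions 159–166.
Each forward site pairs with the reverse site to give a product ending at position 166: sizes 117, 103, 52 bp.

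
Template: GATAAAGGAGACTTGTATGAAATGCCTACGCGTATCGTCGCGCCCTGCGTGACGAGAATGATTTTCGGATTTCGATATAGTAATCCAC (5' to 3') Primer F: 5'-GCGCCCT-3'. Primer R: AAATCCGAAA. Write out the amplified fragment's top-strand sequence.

Scanning the template, GCGCCCT occurs at positions 40–46; this primer anneals to the bottom strand there with its 3' end pointing downstream.
Reverse complement of the reverse primer: TTTCGGATTT. This occurs on the top strand at positions 63–72.
The product is the template from position 40 through 72 (33 bp).

5'-GCGCCCTGCGTGACGAGAATGATTTTCGGATTT-3'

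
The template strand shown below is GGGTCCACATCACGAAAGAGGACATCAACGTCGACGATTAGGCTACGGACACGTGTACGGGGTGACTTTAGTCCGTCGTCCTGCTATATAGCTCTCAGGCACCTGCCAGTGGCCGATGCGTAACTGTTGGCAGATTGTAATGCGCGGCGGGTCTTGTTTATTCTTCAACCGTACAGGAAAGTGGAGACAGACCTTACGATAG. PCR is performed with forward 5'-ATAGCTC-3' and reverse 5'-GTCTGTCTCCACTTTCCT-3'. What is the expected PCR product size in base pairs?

The forward primer matches the template at positions 88–94.
The reverse primer's reverse complement is AGGAAAGTGGAGACAGAC, which matches the template at positions 175–192.
Amplicon spans positions 88–192: 105 bp.

105 bp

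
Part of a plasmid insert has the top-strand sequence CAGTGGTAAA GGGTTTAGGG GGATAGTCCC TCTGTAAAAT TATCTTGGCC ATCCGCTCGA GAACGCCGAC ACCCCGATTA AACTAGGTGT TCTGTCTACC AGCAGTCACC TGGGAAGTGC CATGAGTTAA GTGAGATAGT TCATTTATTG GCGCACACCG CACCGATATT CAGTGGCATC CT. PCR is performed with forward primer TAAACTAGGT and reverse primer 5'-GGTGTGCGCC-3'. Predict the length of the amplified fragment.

81 bp

The forward primer matches the template at positions 79–88.
Taking the reverse complement of GGTGTGCGCC gives GGCGCACACC, found at positions 150–159 on the template; the primer anneals here to the top strand with its 3' end pointing upstream.
Amplicon spans positions 79–159: 81 bp.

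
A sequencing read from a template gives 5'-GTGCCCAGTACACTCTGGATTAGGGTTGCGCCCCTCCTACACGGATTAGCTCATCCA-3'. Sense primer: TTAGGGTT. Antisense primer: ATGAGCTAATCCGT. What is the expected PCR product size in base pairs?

35 bp

Scanning the template, TTAGGGTT occurs at positions 20–27; this primer anneals to the bottom strand there with its 3' end pointing downstream.
Taking the reverse complement of ATGAGCTAATCCGT gives ACGGATTAGCTCAT, found at positions 41–54 on the template; the primer anneals here to the top strand with its 3' end pointing upstream.
The product runs from position 20 to position 54, so its length is 54 − 20 + 1 = 35 bp.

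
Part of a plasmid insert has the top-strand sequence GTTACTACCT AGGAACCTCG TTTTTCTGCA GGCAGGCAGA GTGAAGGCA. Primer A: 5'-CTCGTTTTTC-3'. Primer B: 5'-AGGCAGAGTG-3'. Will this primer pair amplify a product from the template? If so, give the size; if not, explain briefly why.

No product — both primers anneal to the same strand and extend in the same direction.

Primer A (CTCGTTTTTC) matches the top strand at positions 17–26 (3' end points downstream).
Primer B (AGGCAGAGTG) also matches the top strand directly, at positions 34–43 — its reverse complement CACTCTGCCT is not present.
Both primers anneal to the bottom strand with 3' ends pointing the same way, so neither can prime synthesis back toward the other.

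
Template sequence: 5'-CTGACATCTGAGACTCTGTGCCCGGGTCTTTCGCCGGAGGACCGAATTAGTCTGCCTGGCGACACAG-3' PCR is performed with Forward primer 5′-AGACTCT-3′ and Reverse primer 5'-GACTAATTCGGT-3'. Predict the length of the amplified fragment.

Scanning the template, AGACTCT occurs at positions 11–17; this primer anneals to the bottom strand there with its 3' end pointing downstream.
The reverse primer's reverse complement is ACCGAATTAGTC, which matches the template at positions 41–52.
Amplicon spans positions 11–52: 42 bp.

42 bp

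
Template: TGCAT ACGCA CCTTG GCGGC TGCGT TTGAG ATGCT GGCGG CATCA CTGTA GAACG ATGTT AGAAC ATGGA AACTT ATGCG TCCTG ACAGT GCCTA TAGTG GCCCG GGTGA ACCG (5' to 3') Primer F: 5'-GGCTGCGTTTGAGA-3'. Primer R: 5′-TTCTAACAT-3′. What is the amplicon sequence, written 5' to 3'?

5'-GGCTGCGTTTGAGATGCTGGCGGCATCACTGTAGAACGATGTTAGAA-3'

Forward primer GGCTGCGTTTGAGA is found on the top strand at positions 18–31.
The reverse primer's reverse complement is ATGTTAGAA, which matches the template at positions 56–64.
The product is the template from position 18 through 64 (47 bp).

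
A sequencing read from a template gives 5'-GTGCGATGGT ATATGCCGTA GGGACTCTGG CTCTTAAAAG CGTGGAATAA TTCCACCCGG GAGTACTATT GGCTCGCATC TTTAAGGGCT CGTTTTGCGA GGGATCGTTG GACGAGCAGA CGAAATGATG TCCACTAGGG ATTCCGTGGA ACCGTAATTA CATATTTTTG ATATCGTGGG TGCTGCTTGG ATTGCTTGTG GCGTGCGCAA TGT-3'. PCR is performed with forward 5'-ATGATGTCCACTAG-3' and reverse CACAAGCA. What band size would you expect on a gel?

The forward primer matches the template at positions 125–138.
Taking the reverse complement of CACAAGCA gives TGCTTGTG, found at positions 193–200 on the template; the primer anneals here to the top strand with its 3' end pointing upstream.
The product runs from position 125 to position 200, so its length is 200 − 125 + 1 = 76 bp.

76 bp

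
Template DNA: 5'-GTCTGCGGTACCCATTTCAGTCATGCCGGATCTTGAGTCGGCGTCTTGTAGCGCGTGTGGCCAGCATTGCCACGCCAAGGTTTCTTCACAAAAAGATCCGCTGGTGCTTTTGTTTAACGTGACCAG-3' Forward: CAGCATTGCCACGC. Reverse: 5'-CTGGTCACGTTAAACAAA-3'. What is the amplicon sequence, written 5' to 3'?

5'-CAGCATTGCCACGCCAAGGTTTCTTCACAAAAAGATCCGCTGGTGCTTTTGTTTAACGTGACCAG-3'

Forward primer CAGCATTGCCACGC is found on the top strand at positions 62–75.
Reverse complement of the reverse primer: TTTGTTTAACGTGACCAG. This occurs on the top strand at positions 109–126.
The product is the template from position 62 through 126 (65 bp).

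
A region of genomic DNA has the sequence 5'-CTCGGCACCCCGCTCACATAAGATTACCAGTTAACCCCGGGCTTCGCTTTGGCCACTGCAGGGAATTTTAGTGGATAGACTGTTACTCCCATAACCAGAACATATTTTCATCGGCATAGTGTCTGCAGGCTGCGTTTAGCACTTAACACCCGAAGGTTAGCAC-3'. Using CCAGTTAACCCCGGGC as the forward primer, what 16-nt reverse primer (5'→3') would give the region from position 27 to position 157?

The product's 3' end on the top strand is position 157.
The reverse primer anneals to the top strand over positions 142–157, i.e. to CTTAACACCCGAAGGT.
Its sequence written 5'→3' is the reverse complement: ACCTTCGGGTGTTAAG.

5'-ACCTTCGGGTGTTAAG-3'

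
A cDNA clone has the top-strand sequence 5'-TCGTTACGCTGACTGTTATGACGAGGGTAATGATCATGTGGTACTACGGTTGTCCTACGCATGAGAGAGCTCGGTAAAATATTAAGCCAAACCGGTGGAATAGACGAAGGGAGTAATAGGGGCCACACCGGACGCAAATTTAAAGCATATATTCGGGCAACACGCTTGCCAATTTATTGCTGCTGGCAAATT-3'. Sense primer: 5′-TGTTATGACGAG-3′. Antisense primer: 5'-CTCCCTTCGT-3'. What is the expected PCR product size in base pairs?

Scanning the template, TGTTATGACGAG occurs at positions 14–25; this primer anneals to the bottom strand there with its 3' end pointing downstream.
Reverse complement of the reverse primer: ACGAAGGGAG. This occurs on the top strand at positions 104–113.
Amplicon spans positions 14–113: 100 bp.

100 bp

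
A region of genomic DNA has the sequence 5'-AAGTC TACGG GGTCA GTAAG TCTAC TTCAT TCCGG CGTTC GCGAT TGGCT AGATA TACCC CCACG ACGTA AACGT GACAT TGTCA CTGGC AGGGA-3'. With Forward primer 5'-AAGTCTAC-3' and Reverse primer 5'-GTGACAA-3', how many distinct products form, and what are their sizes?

The forward primer AAGTCTAC matches the top strand at positions 1–8, 18–25.
The reverse primer's reverse complement is TTGTCAC, matching at positions 80–86.
Each forward site pairs with the reverse site to give a product ending at position 86: sizes 86, 69 bp.

Two products: 86 bp, 69 bp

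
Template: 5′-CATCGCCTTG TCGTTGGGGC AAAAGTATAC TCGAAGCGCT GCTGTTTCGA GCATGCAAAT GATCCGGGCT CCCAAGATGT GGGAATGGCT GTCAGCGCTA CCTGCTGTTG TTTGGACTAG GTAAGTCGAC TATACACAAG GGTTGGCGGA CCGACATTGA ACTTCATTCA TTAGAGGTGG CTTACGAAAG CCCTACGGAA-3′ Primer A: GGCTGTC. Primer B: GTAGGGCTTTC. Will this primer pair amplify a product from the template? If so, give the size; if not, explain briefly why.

Yes — a 110 bp product.

Primer A (GGCTGTC) matches the top strand at positions 87–93; it acts as a forward primer.
Primer B's reverse complement is GAAAGCCCTAC, matching the top strand at positions 186–196; it acts as a reverse primer.
The 3' ends face each other across positions 87–196, giving a 110 bp product.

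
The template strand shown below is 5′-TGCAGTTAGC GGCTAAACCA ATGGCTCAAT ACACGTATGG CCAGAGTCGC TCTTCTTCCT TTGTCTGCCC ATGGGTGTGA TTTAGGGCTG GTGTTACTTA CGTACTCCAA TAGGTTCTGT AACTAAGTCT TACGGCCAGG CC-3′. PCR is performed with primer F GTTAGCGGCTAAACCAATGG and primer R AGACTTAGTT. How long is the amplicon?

126 bp

Scanning the template, GTTAGCGGCTAAACCAATGG occurs at positions 5–24; this primer anneals to the bottom strand there with its 3' end pointing downstream.
Taking the reverse complement of AGACTTAGTT gives AACTAAGTCT, found at positions 121–130 on the template; the primer anneals here to the top strand with its 3' end pointing upstream.
Amplicon spans positions 5–130: 126 bp.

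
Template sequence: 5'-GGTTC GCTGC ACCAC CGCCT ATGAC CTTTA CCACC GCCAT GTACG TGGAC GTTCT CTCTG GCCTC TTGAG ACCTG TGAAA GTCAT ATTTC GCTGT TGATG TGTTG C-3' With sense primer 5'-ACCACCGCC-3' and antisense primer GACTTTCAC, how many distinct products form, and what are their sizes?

Two products: 73 bp, 54 bp

The forward primer ACCACCGCC matches the top strand at positions 11–19, 30–38.
The reverse primer's reverse complement is GTGAAAGTC, matching at positions 75–83.
Each forward site pairs with the reverse site to give a product ending at position 83: sizes 73, 54 bp.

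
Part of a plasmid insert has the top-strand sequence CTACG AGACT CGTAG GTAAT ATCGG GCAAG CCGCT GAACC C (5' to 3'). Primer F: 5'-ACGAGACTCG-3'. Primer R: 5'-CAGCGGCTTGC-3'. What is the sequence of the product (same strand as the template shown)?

The forward primer matches the template at positions 3–12.
Reverse complement of the reverse primer: GCAAGCCGCTG. This occurs on the top strand at positions 26–36.
The product is the template from position 3 through 36 (34 bp).

5'-ACGAGACTCGTAGGTAATATCGGGCAAGCCGCTG-3'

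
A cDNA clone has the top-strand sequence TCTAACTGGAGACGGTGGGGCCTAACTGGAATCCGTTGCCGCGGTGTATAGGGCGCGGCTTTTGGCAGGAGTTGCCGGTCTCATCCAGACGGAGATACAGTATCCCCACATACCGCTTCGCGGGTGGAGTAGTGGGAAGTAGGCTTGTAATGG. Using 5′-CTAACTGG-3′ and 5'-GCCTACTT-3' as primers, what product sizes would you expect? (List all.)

The forward primer CTAACTGG matches the top strand at positions 2–9, 22–29.
The reverse primer's reverse complement is AAGTAGGC, matching at positions 137–144.
Each forward site pairs with the reverse site to give a product ending at position 144: sizes 143, 123 bp.

143 bp, 123 bp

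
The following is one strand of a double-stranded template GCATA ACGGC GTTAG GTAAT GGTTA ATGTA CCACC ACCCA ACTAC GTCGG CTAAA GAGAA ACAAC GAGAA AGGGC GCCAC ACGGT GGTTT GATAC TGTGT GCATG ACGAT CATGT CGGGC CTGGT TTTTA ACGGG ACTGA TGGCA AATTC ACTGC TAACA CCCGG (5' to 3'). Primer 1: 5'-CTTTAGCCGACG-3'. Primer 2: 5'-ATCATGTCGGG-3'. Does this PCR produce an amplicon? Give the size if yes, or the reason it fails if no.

Primer 1 (CTTTAGCCGACG) has reverse complement CGTCGGCTAAAG, which matches the top strand at positions 45–56; primer 1 anneals to the top strand there with its 3' end pointing upstream toward position 45.
Primer 2 (ATCATGTCGGG) matches the top strand directly at positions 109–119; it anneals to the bottom strand with its 3' end pointing downstream toward position 119.
The 3' ends diverge (primer 1 extends toward position 1, primer 2 toward position 165), so the primers never converge on a shared product.

No product — the primers' 3' ends point away from each other.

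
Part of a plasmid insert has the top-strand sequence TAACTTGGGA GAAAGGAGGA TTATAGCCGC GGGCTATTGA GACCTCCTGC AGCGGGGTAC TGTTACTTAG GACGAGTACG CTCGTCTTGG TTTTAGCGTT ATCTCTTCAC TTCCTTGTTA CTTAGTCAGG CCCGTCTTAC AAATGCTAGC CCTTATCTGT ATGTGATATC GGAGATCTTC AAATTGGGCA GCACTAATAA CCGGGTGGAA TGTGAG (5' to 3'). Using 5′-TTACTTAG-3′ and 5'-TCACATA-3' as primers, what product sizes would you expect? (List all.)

The forward primer TTACTTAG matches the top strand at positions 63–70, 118–125.
The reverse primer's reverse complement is TATGTGA, matching at positions 160–166.
Each forward site pairs with the reverse site to give a product ending at position 166: sizes 104, 49 bp.

104 bp, 49 bp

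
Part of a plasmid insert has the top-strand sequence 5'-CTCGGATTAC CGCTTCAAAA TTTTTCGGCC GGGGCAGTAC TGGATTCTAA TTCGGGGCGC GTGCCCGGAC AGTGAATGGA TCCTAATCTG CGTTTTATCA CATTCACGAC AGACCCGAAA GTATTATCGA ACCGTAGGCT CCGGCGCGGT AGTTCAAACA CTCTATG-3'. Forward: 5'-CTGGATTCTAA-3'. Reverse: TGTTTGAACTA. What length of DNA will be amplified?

Scanning the template, CTGGATTCTAA occurs at positions 40–50; this primer anneals to the bottom strand there with its 3' end pointing downstream.
Taking the reverse complement of TGTTTGAACTA gives TAGTTCAAACA, found at positions 150–160 on the template; the primer anneals here to the top strand with its 3' end pointing upstream.
The product runs from position 40 to position 160, so its length is 160 − 40 + 1 = 121 bp.

121 bp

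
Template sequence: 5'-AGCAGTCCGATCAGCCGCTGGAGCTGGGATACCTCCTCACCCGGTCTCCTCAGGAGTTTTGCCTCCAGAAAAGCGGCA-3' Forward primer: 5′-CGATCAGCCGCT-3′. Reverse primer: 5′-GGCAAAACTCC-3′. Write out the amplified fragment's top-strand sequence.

The forward primer matches the template at positions 8–19.
The reverse primer's reverse complement is GGAGTTTTGCC, which matches the template at positions 53–63.
The product is the template from position 8 through 63 (56 bp).

5'-CGATCAGCCGCTGGAGCTGGGATACCTCCTCACCCGGTCTCCTCAGGAGTTTTGCC-3'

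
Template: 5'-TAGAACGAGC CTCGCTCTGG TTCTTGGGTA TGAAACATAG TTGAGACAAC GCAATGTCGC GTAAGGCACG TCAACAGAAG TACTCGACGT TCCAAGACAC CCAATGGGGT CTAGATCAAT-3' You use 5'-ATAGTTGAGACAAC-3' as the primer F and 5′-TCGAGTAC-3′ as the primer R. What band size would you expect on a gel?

51 bp

Forward primer ATAGTTGAGACAAC is found on the top strand at positions 37–50.
The reverse primer's reverse complement is GTACTCGA, which matches the template at positions 80–87.
Product length = (reverse-primer end) − (forward-primer start) + 1 = 87 − 37 + 1 = 51 bp.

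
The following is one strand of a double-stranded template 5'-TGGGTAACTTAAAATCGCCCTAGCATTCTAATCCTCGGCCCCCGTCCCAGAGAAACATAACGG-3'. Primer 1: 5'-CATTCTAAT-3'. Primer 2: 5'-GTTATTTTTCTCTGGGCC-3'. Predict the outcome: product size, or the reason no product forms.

Primer 2 (GTTATTTTTCTCTGGGCC) does not match the top strand, and its reverse complement GGCCCAGAGAAAAATAAC does not match either.
With no annealing site for primer 2, no amplification occurs.

No product — primer 2 has no binding site in the template.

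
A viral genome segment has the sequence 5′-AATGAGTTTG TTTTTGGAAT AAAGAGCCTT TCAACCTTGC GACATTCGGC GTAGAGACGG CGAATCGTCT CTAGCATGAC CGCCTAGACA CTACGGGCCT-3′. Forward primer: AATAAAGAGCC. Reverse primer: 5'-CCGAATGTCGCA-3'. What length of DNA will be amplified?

The forward primer matches the template at positions 18–28.
Reverse complement of the reverse primer: TGCGACATTCGG. This occurs on the top strand at positions 38–49.
Product length = (reverse-primer end) − (forward-primer start) + 1 = 49 − 18 + 1 = 32 bp.

32 bp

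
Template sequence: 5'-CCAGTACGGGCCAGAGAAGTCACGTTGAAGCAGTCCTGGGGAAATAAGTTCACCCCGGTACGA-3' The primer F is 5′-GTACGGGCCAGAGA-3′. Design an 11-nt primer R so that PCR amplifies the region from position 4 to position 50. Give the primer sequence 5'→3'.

5'-AACTTATTTCC-3'

The product's 3' end on the top strand is position 50.
The reverse primer anneals to the top strand over positions 40–50, i.e. to GGAAATAAGTT.
Its sequence written 5'→3' is the reverse complement: AACTTATTTCC.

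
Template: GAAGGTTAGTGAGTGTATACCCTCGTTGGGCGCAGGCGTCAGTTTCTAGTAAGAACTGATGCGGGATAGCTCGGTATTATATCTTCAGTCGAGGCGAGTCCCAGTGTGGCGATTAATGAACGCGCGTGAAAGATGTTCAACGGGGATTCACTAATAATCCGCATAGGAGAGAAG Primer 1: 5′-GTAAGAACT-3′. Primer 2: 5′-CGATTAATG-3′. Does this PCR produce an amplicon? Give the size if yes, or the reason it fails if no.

Primer 1 (GTAAGAACT) matches the top strand at positions 49–57 (3' end points downstream).
Primer 2 (CGATTAATG) also matches the top strand directly, at positions 110–118 — its reverse complement CATTAATCG is not present.
Both primers anneal to the bottom strand with 3' ends pointing the same way, so neither can prime synthesis back toward the other.

No product — both primers anneal to the same strand and extend in the same direction.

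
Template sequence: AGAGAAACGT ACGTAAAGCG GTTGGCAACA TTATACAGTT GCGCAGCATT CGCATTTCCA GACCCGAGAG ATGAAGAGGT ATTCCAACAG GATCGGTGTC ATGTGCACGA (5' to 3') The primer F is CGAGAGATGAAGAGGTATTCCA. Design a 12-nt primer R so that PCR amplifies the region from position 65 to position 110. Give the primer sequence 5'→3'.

5'-TCGTGCACATGA-3'

The product's 3' end on the top strand is position 110.
The reverse primer anneals to the top strand over positions 99–110, i.e. to TCATGTGCACGA.
Its sequence written 5'→3' is the reverse complement: TCGTGCACATGA.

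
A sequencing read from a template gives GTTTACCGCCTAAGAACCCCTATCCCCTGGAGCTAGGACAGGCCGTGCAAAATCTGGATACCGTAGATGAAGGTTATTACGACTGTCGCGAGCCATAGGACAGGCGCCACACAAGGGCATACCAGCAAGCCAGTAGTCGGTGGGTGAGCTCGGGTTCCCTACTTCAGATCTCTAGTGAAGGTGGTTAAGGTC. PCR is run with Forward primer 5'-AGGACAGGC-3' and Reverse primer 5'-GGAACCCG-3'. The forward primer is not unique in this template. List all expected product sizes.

The forward primer AGGACAGGC matches the top strand at positions 35–43, 97–105.
The reverse primer's reverse complement is CGGGTTCC, matching at positions 151–158.
Each forward site pairs with the reverse site to give a product ending at position 158: sizes 124, 62 bp.

124 bp, 62 bp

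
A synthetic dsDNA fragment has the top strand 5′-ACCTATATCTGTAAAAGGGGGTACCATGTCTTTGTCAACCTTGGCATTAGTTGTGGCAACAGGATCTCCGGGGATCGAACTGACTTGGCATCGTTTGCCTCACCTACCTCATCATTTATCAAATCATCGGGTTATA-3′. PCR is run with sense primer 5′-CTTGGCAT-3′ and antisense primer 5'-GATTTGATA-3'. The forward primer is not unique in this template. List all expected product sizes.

86 bp, 42 bp

The forward primer CTTGGCAT matches the top strand at positions 40–47, 84–91.
The reverse primer's reverse complement is TATCAAATC, matching at positions 117–125.
Each forward site pairs with the reverse site to give a product ending at position 125: sizes 86, 42 bp.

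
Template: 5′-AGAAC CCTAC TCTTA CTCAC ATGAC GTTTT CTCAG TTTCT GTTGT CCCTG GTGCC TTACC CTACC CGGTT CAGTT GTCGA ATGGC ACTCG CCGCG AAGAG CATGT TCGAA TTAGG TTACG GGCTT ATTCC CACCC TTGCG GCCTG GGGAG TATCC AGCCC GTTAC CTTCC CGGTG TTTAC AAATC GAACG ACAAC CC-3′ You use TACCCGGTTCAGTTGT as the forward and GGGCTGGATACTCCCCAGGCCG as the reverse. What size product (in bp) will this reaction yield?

99 bp

The forward primer matches the template at positions 62–77.
Taking the reverse complement of GGGCTGGATACTCCCCAGGCCG gives CGGCCTGGGGAGTATCCAGCCC, found at positions 139–160 on the template; the primer anneals here to the top strand with its 3' end pointing upstream.
Amplicon spans positions 62–160: 99 bp.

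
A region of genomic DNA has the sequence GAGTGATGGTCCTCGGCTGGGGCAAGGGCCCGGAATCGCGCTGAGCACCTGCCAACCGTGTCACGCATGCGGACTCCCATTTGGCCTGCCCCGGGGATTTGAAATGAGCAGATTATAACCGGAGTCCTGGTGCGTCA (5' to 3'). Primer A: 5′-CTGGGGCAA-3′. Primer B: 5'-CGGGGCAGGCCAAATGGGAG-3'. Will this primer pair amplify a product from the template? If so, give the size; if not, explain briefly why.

Yes — a 77 bp product.

Primer A (CTGGGGCAA) matches the top strand at positions 17–25; it acts as a forward primer.
Primer B's reverse complement is CTCCCATTTGGCCTGCCCCG, matching the top strand at positions 74–93; it acts as a reverse primer.
The 3' ends face each other across positions 17–93, giving a 77 bp product.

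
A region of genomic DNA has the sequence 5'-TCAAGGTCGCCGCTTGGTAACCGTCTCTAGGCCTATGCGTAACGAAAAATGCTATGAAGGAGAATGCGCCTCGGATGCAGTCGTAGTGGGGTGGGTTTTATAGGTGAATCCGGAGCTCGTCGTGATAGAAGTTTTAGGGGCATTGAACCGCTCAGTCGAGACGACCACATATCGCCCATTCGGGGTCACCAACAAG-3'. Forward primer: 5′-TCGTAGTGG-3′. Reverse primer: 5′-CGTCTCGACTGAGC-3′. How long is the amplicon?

83 bp

Forward primer TCGTAGTGG is found on the top strand at positions 81–89.
The reverse primer's reverse complement is GCTCAGTCGAGACG, which matches the template at positions 150–163.
The product runs from position 81 to position 163, so its length is 163 − 81 + 1 = 83 bp.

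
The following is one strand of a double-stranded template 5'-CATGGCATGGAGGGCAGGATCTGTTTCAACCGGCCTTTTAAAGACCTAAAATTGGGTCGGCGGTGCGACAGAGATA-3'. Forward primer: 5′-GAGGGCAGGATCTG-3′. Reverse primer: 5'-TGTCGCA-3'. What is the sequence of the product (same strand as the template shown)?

Scanning the template, GAGGGCAGGATCTG occurs at positions 10–23; this primer anneals to the bottom strand there with its 3' end pointing downstream.
Reverse complement of the reverse primer: TGCGACA. This occurs on the top strand at positions 64–70.
The product is the template from position 10 through 70 (61 bp).

5'-GAGGGCAGGATCTGTTTCAACCGGCCTTTTAAAGACCTAAAATTGGGTCGGCGGTGCGACA-3'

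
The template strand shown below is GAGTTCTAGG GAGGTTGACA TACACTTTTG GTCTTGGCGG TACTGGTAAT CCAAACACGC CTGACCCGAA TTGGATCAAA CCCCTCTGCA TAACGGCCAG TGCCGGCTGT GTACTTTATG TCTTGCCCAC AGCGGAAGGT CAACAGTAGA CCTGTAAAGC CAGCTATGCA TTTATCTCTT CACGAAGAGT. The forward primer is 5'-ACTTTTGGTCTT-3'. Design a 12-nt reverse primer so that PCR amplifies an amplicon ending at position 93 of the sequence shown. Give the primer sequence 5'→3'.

The forward primer binds at positions 24–35; the product's 3' end on the top strand is position 93.
The reverse primer anneals to the top strand over positions 82–93, i.e. to CCCTCTGCATAA.
Its sequence written 5'→3' is the reverse complement: TTATGCAGAGGG.

5'-TTATGCAGAGGG-3'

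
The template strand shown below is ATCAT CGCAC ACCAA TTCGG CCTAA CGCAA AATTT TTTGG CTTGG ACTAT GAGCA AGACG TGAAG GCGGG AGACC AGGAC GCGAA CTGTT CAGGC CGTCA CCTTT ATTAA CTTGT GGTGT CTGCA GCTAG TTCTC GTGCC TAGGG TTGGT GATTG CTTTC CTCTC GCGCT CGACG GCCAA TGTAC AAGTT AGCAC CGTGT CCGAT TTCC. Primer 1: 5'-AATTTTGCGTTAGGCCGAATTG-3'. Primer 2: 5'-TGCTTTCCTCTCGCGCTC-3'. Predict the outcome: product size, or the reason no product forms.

No product — the primers' 3' ends point away from each other.

Primer 1 (AATTTTGCGTTAGGCCGAATTG) has reverse complement CAATTCGGCCTAACGCAAAATT, which matches the top strand at positions 13–34; primer 1 anneals to the top strand there with its 3' end pointing upstream toward position 13.
Primer 2 (TGCTTTCCTCTCGCGCTC) matches the top strand directly at positions 154–171; it anneals to the bottom strand with its 3' end pointing downstream toward position 171.
The 3' ends diverge (primer 1 extends toward position 1, primer 2 toward position 209), so the primers never converge on a shared product.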